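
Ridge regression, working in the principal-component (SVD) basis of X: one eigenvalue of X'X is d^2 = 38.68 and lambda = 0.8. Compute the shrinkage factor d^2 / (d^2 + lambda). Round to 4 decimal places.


Compute the denominator: 38.68 + 0.8 = 39.4800.
Shrinkage factor = 38.68 / 39.4800 = 0.9797.

0.9797


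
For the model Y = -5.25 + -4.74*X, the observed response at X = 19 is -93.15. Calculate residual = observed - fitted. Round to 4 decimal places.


Fitted value at X = 19 is yhat = -5.25 + -4.74*19 = -95.3100.
Residual = -93.15 - -95.3100 = 2.1600.

2.1600


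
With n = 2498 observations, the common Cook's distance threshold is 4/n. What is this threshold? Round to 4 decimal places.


Cook's distance cutoff = 4/n = 4/2498.
= 0.0016.

0.0016


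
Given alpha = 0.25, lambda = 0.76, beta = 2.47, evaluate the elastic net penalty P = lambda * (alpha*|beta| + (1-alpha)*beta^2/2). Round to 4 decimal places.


L1 component = 0.25 * |2.47| = 0.6175.
L2 component = 0.75 * 2.47^2 / 2 = 2.2878.
Penalty = 0.76 * (0.6175 + 2.2878) = 0.76 * 2.9053 = 2.2081.

2.2081


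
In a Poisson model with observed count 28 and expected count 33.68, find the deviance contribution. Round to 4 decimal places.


Compute y*ln(y/mu) = 28*ln(28/33.68) = 28*-0.184700 = -5.171600.
y - mu = -5.68.
D = 2*(-5.171600 - (-5.68)) = 1.016800, which rounds to 1.0168.

1.0168


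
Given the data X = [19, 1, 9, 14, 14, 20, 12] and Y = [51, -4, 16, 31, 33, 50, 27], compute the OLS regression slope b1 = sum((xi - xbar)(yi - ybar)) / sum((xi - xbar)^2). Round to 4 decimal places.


The sample means are xbar = 12.7143 and ybar = 29.1429.
Compute S_xx = 247.4286 and S_xy = 735.2857.
Slope b1 = S_xy / S_xx = 735.2857 / 247.4286 = 2.9717.

2.9717


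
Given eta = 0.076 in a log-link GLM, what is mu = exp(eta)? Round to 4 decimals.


The inverse log link gives:
mu = exp(0.076) = 1.0790.

1.0790


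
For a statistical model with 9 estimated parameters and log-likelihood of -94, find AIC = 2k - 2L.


AIC = 2k - 2*loglik = 2(9) - 2(-94).
= 18 + 188 = 206.

206


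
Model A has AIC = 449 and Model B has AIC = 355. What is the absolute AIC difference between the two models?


|AIC_A - AIC_B| = |449 - 355| = 94.
Model B is preferred (lower AIC).

94


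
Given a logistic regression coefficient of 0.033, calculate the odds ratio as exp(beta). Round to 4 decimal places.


exp(0.033) = 1.0336.
So the odds ratio is 1.0336.

1.0336


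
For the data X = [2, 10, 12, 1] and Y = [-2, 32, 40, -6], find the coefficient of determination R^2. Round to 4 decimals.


The fitted line is Y = -10.2803 + 4.2049*X.
SSres = 0.1078, SStot = 1640.0000.
R^2 = 1 - SSres/SStot = 0.9999.

0.9999


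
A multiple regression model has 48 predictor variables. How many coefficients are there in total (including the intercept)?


Including the intercept, the model has 48 predictor coefficients + 1 intercept.
Total = 49.

49


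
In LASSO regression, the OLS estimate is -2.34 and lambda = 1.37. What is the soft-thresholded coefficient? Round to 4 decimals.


Check: |-2.34| = 2.34 vs lambda = 1.37.
Since |beta| > lambda, coefficient = sign(beta)*(|beta| - lambda) = -0.9700.
Soft-thresholded coefficient = -0.9700.

-0.9700


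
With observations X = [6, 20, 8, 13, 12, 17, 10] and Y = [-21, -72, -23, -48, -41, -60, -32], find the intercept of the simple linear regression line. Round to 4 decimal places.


First find the slope: b1 = -3.8310.
Means: xbar = 12.2857, ybar = -42.4286.
b0 = ybar - b1 * xbar = -42.4286 - -3.8310 * 12.2857 = 4.6385.

4.6385


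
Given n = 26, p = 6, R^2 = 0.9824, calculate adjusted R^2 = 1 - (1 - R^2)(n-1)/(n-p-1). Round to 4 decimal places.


Plug in: Adj R^2 = 1 - (1 - 0.9824) * 25/19.
= 1 - 0.0176 * 25/19
= 1 - 0.4400 / 19
= 1 - 0.0232 = 0.9768.

0.9768


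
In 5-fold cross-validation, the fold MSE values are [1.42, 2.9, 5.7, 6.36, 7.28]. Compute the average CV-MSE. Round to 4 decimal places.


Total MSE across folds = 23.6600.
CV-MSE = 23.6600/5 = 4.7320.

4.7320


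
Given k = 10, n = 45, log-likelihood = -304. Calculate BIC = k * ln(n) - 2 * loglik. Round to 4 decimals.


k * ln(n) = 10 * ln(45) = 10 * 3.806662 = 38.066620.
-2 * loglik = -2 * (-304) = 608.
BIC = 38.066620 + 608 = 646.066620, which rounds to 646.0666.

646.0666


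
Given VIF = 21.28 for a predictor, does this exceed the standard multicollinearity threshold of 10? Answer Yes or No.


Compare VIF = 21.28 to the threshold of 10.
21.28 >= 10, so the answer is Yes.

Yes


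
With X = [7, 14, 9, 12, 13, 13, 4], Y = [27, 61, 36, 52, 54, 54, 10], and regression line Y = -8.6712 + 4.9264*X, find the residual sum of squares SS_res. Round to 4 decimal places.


Predicted values from Y = -8.6712 + 4.9264*X.
Residuals: [1.1864, 0.7016, 0.3336, 1.5544, -1.3720, -1.3720, -1.0344].
SSres = 9.2620.

9.2620


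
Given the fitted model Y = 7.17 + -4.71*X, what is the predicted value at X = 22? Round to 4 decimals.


Substitute X = 22 into the equation:
Y = 7.17 + -4.71 * 22 = 7.17 + -103.6200 = -96.4500.

-96.4500


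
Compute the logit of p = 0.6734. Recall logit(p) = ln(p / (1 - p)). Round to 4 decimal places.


Compute the odds: 0.6734/0.3266 = 2.0618.
Take the natural log: ln(2.0618) = 0.7236.

0.7236


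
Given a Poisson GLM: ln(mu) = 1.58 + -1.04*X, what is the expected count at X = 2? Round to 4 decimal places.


Linear predictor: eta = 1.58 + (-1.04)(2) = -0.5000.
Expected count: mu = exp(-0.5000) = 0.6065.

0.6065


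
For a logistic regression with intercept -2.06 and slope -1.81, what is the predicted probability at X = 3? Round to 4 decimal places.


Compute z = -2.06 + (-1.81)(3) = -7.4900.
exp(-z) = 1790.0521.
P = 1/(1 + 1790.0521) = 0.0006.

0.0006


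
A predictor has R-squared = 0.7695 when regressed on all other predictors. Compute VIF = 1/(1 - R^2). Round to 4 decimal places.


Denominator: 1 - 0.7695 = 0.2305.
VIF = 1 / 0.2305 = 4.3384.

4.3384


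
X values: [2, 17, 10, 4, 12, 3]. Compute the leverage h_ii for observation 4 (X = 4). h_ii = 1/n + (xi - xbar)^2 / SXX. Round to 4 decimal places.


Mean of X: xbar = 8.0000.
SXX = 178.0000.
For X = 4: h = 1/6 + (4 - 8.0000)^2/178.0000 = 0.2566.

0.2566


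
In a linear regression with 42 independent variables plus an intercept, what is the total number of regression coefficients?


Each predictor gets one coefficient, plus one intercept.
Total parameters = 42 + 1 = 43.

43


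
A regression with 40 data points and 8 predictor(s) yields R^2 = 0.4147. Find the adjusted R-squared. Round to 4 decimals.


Using the formula:
(1 - 0.4147) = 0.5853.
Multiply by 39/31: 0.5853 * 39 = 22.8267, then 22.8267 / 31 = 0.7363.
Adj R^2 = 1 - 0.7363 = 0.2637.

0.2637


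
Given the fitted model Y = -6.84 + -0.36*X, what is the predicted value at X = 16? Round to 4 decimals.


Plug X = 16 into Y = -6.84 + -0.36*X:
Y = -6.84 + -5.7600 = -12.6000.

-12.6000


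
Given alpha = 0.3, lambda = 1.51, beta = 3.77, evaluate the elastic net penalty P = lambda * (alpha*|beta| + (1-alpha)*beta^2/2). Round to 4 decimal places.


Compute:
L1 = 0.3 * 3.77 = 1.1310.
L2 = 0.7 * 3.77^2 / 2 = 4.9745.
Penalty = 1.51 * (1.1310 + 4.9745) = 9.2193.

9.2193


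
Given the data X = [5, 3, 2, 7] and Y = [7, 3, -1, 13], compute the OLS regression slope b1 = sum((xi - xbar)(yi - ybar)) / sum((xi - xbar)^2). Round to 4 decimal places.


The sample means are xbar = 4.2500 and ybar = 5.5000.
Compute S_xx = 14.7500 and S_xy = 39.5000.
Slope b1 = S_xy / S_xx = 39.5000 / 14.7500 = 2.6780.

2.6780


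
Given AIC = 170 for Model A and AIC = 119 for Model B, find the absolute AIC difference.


Compute |170 - 119| = 51.
Model B has the smaller AIC.

51


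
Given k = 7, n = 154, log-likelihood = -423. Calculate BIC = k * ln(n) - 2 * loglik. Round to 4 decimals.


ln(154) = 5.036953.
k * ln(n) = 7 * 5.036953 = 35.258671.
-2L = 846.
BIC = 35.258671 + 846 = 881.258671, which rounds to 881.2587.

881.2587


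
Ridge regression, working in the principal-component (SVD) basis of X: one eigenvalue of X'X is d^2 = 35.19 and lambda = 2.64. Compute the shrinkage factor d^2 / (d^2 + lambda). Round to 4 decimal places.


d^2 + lambda = 35.19 + 2.64 = 37.8300.
Shrinkage factor = 35.19/37.8300 = 0.9302.

0.9302


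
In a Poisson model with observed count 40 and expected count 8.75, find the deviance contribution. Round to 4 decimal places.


y/mu = 40/8.75 = 4.571429 (approx.), and ln(40/8.75) = 1.519826.
y * ln(y/mu) = 40 * 1.519826 = 60.793040.
y - mu = 31.25.
D = 2 * (60.793040 - 31.25) = 59.086080, which rounds to 59.0861.

59.0861


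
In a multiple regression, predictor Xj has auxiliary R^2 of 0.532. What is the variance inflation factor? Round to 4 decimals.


Using VIF = 1/(1 - R^2_j):
1 - 0.532 = 0.468.
VIF = 2.1368.

2.1368


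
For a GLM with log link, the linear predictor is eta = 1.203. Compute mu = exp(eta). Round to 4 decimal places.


mu = exp(eta) = exp(1.203).
= 3.3301.

3.3301


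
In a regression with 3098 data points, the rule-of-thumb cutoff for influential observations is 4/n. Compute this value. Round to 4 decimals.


The threshold is 4/n.
4/3098 = 0.0013.

0.0013


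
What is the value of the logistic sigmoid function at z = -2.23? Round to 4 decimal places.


exp(2.2300) = 9.2999.
1 + exp(-z) = 10.2999.
sigmoid = 1/10.2999 = 0.0971.

0.0971


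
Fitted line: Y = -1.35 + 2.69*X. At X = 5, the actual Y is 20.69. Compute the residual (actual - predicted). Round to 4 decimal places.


Fitted value at X = 5 is yhat = -1.35 + 2.69*5 = 12.1000.
Residual = 20.69 - 12.1000 = 8.5900.

8.5900


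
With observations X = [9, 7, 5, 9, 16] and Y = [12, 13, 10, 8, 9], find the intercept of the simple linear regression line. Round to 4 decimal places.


The slope is b1 = -0.1948.
Sample means are xbar = 9.2000 and ybar = 10.4000.
Intercept: b0 = 10.4000 - (-0.1948)(9.2000) = 12.1919.

12.1919


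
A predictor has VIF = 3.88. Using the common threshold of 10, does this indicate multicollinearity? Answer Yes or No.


Check: VIF = 3.88 vs threshold = 10.
Since 3.88 < 10, the answer is No.

No


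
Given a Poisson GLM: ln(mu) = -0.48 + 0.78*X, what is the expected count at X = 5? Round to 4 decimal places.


eta = -0.48 + 0.78 * 5 = 3.4200.
mu = exp(3.4200) = 30.5694.

30.5694


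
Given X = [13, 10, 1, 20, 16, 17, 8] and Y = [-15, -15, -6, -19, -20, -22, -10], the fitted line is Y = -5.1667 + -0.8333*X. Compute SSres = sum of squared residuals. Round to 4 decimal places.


For each point, residual = actual - predicted.
Residuals: [0.9996, -1.5003, 0.0000, 2.8327, -1.5005, -2.6672, 1.8331].
Sum of squared residuals = 24.0000.

24.0000


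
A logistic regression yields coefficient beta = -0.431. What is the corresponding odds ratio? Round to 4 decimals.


Odds ratio = exp(beta) = exp(-0.431).
= 0.6499.

0.6499


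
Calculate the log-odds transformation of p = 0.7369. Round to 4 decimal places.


1 - p = 0.2631.
p/(1-p) = 2.8008.
logit = ln(2.8008) = 1.0299.

1.0299


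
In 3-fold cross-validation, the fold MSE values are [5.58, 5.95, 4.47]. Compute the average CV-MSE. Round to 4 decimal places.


Total MSE across folds = 16.0000.
CV-MSE = 16.0000/3 = 5.3333.

5.3333


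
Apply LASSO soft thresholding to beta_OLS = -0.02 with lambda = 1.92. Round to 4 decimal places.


Check: |-0.02| = 0.02 vs lambda = 1.92.
Since |beta| <= lambda, the coefficient is set to 0.
Soft-thresholded coefficient = 0.0000.

0.0000


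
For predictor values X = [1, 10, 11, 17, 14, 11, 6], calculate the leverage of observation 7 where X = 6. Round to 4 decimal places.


n = 7, xbar = 10.0000.
SXX = sum((xi - xbar)^2) = 164.0000.
h = 1/7 + (6 - 10.0000)^2 / 164.0000 = 0.2404.

0.2404


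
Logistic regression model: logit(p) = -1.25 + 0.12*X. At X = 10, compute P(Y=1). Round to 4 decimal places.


z = -1.25 + 0.12 * 10 = -0.0500.
Sigmoid: P = 1 / (1 + exp(0.0500)) = 0.4875.

0.4875


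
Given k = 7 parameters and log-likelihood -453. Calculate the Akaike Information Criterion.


AIC = 2k - 2*loglik = 2(7) - 2(-453).
= 14 + 906 = 920.

920


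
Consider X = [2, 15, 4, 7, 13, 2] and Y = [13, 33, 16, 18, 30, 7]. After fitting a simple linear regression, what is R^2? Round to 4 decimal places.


After computing the OLS fit (b0=7.0241, b1=1.7408):
SSres = 24.1637, SStot = 505.5000.
R^2 = 1 - 24.1637/505.5000 = 0.9522.

0.9522


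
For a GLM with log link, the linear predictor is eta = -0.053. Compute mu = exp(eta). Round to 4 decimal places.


Apply the inverse link:
mu = e^-0.053 = 0.9484.

0.9484


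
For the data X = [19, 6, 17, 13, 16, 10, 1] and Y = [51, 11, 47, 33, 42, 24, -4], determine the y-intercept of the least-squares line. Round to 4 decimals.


Compute b1 = 3.1074 from the OLS formula.
With xbar = 11.7143 and ybar = 29.1429, the intercept is:
b0 = 29.1429 - 3.1074 * 11.7143 = -7.2580.

-7.2580


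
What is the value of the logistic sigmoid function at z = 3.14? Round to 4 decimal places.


exp(-3.1400) = 0.0433.
1 + exp(-z) = 1.0433.
sigmoid = 1/1.0433 = 0.9585.

0.9585


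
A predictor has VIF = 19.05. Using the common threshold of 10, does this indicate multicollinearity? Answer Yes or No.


The threshold is 10.
VIF = 19.05 is >= 10.
Multicollinearity indication: Yes.

Yes


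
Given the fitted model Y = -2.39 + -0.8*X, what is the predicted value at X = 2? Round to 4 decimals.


Plug X = 2 into Y = -2.39 + -0.8*X:
Y = -2.39 + -1.6000 = -3.9900.

-3.9900


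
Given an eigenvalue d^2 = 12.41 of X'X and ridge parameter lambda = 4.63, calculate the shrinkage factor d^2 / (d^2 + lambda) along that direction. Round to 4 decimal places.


Denominator = d^2 + lambda = 12.41 + 4.63 = 17.0400.
Shrinkage = 12.41 / 17.0400 = 0.7283.

0.7283


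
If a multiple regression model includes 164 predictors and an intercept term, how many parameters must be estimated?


Total coefficients = number of predictors + 1 (for the intercept).
= 164 + 1 = 165.

165


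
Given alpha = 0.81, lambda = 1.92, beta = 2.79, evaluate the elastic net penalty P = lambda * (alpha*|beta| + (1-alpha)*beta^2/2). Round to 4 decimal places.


Compute:
L1 = 0.81 * 2.79 = 2.2599.
L2 = 0.19 * 2.79^2 / 2 = 0.7395.
Penalty = 1.92 * (2.2599 + 0.7395) = 5.7588.

5.7588


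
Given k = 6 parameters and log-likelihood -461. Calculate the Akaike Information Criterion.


Compute:
2k = 2*6 = 12.
-2*loglik = -2*(-461) = 922.
AIC = 12 + 922 = 934.

934


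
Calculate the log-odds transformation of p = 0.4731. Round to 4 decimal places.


1 - p = 0.5269.
p/(1-p) = 0.8979.
logit = ln(0.8979) = -0.1077.

-0.1077


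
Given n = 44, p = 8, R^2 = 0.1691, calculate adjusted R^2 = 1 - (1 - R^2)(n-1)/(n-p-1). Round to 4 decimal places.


Plug in: Adj R^2 = 1 - (1 - 0.1691) * 43/35.
= 1 - 0.8309 * 43/35
= 1 - 35.7287 / 35
= 1 - 1.0208 = -0.0208.

-0.0208


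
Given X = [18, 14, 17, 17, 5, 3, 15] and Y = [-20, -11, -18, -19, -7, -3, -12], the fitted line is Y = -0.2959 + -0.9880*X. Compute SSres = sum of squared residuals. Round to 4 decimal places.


For each point, residual = actual - predicted.
Residuals: [-1.9201, 3.1279, -0.9081, -1.9081, -1.7641, 0.2599, 3.1159].
Sum of squared residuals = 30.8245.

30.8245


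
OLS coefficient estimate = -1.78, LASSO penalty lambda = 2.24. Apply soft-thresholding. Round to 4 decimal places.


Absolute value: |-1.78| = 1.78.
Compare to lambda = 2.24.
Since |beta| <= lambda, the coefficient is set to 0.

0.0000


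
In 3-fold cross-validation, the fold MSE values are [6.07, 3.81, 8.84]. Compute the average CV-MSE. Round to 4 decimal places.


Total MSE across folds = 18.7200.
CV-MSE = 18.7200/3 = 6.2400.

6.2400


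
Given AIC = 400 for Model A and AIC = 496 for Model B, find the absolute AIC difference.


|AIC_A - AIC_B| = |400 - 496| = 96.
Model A is preferred (lower AIC).

96


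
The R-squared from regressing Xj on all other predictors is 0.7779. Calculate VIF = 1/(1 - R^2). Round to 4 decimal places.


Using VIF = 1/(1 - R^2_j):
1 - 0.7779 = 0.2221.
VIF = 4.5025.

4.5025


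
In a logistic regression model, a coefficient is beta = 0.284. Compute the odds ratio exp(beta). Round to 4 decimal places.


exp(0.284) = 1.3284.
So the odds ratio is 1.3284.

1.3284


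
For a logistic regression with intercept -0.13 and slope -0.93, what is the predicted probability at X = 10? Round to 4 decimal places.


z = -0.13 + -0.93 * 10 = -9.4300.
Sigmoid: P = 1 / (1 + exp(9.4300)) = 0.0001.

0.0001


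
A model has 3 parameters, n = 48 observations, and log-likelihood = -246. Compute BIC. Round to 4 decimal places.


k * ln(n) = 3 * ln(48) = 3 * 3.871201 = 11.613603.
-2 * loglik = -2 * (-246) = 492.
BIC = 11.613603 + 492 = 503.613603, which rounds to 503.6136.

503.6136


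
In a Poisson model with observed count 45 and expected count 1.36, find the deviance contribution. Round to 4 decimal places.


First: ln(45/1.36) = 3.499178.
Then: 45 * 3.499178 = 157.463010.
y - mu = 45 - 1.36 = 43.64.
D = 2(157.463010 - 43.64) = 227.646020, which rounds to 227.6460.

227.6460


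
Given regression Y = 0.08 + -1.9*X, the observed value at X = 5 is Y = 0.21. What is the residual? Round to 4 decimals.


Compute yhat = 0.08 + (-1.9)(5) = -9.4200.
Residual = actual - predicted = 0.21 - -9.4200 = 9.6300.

9.6300


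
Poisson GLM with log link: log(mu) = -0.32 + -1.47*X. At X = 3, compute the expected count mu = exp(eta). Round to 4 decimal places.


Compute eta = -0.32 + -1.47 * 3 = -4.7300.
Apply inverse link: mu = e^-4.7300 = 0.0088.

0.0088


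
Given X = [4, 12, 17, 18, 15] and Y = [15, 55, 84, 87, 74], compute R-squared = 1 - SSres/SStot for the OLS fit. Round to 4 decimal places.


After computing the OLS fit (b0=-6.3312, b1=5.2524):
SSres = 7.9243, SStot = 3506.0000.
R^2 = 1 - 7.9243/3506.0000 = 0.9977.

0.9977


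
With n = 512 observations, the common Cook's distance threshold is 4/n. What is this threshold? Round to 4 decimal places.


The threshold is 4/n.
4/512 = 0.0078.

0.0078


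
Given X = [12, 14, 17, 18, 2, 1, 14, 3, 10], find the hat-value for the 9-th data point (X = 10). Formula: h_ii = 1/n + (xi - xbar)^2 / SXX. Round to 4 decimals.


Compute xbar = 10.1111 with n = 9 observations.
SXX = 342.8889.
Leverage = 1/9 + (10 - 10.1111)^2/342.8889 = 0.1111.

0.1111


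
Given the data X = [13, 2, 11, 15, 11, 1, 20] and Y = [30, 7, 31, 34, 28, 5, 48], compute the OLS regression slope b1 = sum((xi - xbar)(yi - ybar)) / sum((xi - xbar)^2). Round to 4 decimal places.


Calculate xbar = 10.4286, ybar = 26.1429.
S_xx = 279.7143, S_xy = 619.5714.
Using b1 = S_xy / S_xx = 619.5714 / 279.7143, we get b1 = 2.2150.

2.2150


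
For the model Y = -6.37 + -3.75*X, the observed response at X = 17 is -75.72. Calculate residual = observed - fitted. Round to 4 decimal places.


Predicted = -6.37 + -3.75 * 17 = -70.1200.
Residual = -75.72 - -70.1200 = -5.6000.

-5.6000


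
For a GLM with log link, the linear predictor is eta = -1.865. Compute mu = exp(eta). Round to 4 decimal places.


Apply the inverse link:
mu = e^-1.865 = 0.1549.

0.1549


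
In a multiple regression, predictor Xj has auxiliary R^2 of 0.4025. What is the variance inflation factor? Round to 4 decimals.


Using VIF = 1/(1 - R^2_j):
1 - 0.4025 = 0.5975.
VIF = 1.6736.

1.6736


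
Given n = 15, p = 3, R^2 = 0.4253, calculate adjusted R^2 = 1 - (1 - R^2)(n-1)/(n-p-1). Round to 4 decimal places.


Plug in: Adj R^2 = 1 - (1 - 0.4253) * 14/11.
= 1 - 0.5747 * 14/11
= 1 - 8.0458 / 11
= 1 - 0.7314 = 0.2686.

0.2686


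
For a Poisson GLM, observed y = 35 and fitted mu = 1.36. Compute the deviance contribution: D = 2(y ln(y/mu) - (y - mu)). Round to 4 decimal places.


First: ln(35/1.36) = 3.247863.
Then: 35 * 3.247863 = 113.675205.
y - mu = 35 - 1.36 = 33.64.
D = 2(113.675205 - 33.64) = 160.070410, which rounds to 160.0704.

160.0704


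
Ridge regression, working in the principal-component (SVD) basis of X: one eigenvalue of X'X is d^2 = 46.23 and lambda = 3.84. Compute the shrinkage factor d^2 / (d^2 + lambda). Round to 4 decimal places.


Compute the denominator: 46.23 + 3.84 = 50.0700.
Shrinkage factor = 46.23 / 50.0700 = 0.9233.

0.9233


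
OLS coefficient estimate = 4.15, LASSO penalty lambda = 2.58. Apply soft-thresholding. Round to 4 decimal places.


Absolute value: |4.15| = 4.15.
Compare to lambda = 2.58.
Since |beta| > lambda, coefficient = sign(beta)*(|beta| - lambda) = 1.5700.

1.5700


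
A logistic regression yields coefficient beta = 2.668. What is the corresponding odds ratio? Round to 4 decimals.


exp(2.668) = 14.4111.
So the odds ratio is 14.4111.

14.4111


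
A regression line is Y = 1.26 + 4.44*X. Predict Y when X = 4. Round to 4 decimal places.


Predicted value:
Y = 1.26 + (4.44)(4) = 1.26 + 17.7600 = 19.0200.

19.0200


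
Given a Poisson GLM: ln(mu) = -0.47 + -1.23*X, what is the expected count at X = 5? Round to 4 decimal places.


Linear predictor: eta = -0.47 + (-1.23)(5) = -6.6200.
Expected count: mu = exp(-6.6200) = 0.0013.

0.0013


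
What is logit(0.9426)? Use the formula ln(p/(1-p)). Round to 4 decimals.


1 - p = 0.0574.
p/(1-p) = 16.4216.
logit = ln(16.4216) = 2.7986.

2.7986


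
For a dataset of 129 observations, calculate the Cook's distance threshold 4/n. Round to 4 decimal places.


The threshold is 4/n.
4/129 = 0.0310.

0.0310


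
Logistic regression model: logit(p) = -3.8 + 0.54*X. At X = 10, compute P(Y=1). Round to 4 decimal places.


Compute z = -3.8 + (0.54)(10) = 1.6000.
exp(-z) = 0.2019.
P = 1/(1 + 0.2019) = 0.8320.

0.8320


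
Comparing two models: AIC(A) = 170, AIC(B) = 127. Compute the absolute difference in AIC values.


Compute |170 - 127| = 43.
Model B has the smaller AIC.

43


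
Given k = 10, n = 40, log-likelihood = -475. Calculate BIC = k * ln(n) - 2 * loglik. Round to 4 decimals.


k * ln(n) = 10 * ln(40) = 10 * 3.688879 = 36.888790.
-2 * loglik = -2 * (-475) = 950.
BIC = 36.888790 + 950 = 986.888790, which rounds to 986.8888.

986.8888


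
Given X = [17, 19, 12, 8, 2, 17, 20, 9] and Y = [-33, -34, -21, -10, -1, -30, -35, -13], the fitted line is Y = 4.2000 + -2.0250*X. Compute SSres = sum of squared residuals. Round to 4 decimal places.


Compute predicted values, then residuals = yi - yhat_i.
Residuals: [-2.7750, 0.2750, -0.9000, 2.0000, -1.1500, 0.2250, 1.3000, 1.0250].
SSres = sum(residual^2) = 16.7000.

16.7000


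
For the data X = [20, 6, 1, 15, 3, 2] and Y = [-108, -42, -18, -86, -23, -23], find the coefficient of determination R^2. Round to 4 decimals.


The fitted line is Y = -12.0885 + -4.8398*X.
SSres = 18.9549, SStot = 7206.0000.
R^2 = 1 - SSres/SStot = 0.9974.

0.9974


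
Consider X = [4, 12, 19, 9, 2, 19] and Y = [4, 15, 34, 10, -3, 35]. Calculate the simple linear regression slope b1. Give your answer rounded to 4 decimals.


The sample means are xbar = 10.8333 and ybar = 15.8333.
Compute S_xx = 262.8333 and S_xy = 561.8333.
Slope b1 = S_xy / S_xx = 561.8333 / 262.8333 = 2.1376.

2.1376


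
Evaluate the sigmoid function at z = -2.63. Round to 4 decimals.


First, exp(2.6300) = 13.8738.
Then sigma(z) = 1/(1 + 13.8738) = 0.0672.

0.0672


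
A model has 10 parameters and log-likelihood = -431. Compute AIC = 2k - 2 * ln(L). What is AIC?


AIC = 2k - 2*loglik = 2(10) - 2(-431).
= 20 + 862 = 882.

882


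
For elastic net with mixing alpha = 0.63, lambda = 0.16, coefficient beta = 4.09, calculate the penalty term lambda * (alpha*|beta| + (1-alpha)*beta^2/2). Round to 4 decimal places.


Compute:
L1 = 0.63 * 4.09 = 2.5767.
L2 = 0.37 * 4.09^2 / 2 = 3.0947.
Penalty = 0.16 * (2.5767 + 3.0947) = 0.9074.

0.9074


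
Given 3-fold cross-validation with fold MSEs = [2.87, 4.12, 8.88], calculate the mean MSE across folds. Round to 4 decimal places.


Total MSE across folds = 15.8700.
CV-MSE = 15.8700/3 = 5.2900.

5.2900


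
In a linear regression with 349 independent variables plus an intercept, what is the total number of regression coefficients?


Each predictor gets one coefficient, plus one intercept.
Total parameters = 349 + 1 = 350.

350


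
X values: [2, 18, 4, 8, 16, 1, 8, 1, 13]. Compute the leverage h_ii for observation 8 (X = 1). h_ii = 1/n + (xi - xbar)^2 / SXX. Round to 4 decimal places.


Mean of X: xbar = 7.8889.
SXX = 338.8889.
For X = 1: h = 1/9 + (1 - 7.8889)^2/338.8889 = 0.2511.

0.2511


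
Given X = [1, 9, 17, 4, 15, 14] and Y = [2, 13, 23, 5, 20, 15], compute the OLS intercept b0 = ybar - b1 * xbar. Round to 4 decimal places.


The slope is b1 = 1.2500.
Sample means are xbar = 10.0000 and ybar = 13.0000.
Intercept: b0 = 13.0000 - (1.2500)(10.0000) = 0.5000.

0.5000


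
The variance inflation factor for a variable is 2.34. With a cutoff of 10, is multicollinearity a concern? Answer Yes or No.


Check: VIF = 2.34 vs threshold = 10.
Since 2.34 < 10, the answer is No.

No


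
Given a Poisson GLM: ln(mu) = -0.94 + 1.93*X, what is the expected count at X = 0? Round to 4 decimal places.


eta = -0.94 + 1.93 * 0 = -0.9400.
mu = exp(-0.9400) = 0.3906.

0.3906


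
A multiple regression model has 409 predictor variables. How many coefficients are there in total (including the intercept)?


Each predictor gets one coefficient, plus one intercept.
Total parameters = 409 + 1 = 410.

410


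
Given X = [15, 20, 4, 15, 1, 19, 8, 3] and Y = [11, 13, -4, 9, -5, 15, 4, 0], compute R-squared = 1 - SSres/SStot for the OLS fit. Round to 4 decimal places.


Fit the OLS line: b0 = -5.2834, b1 = 1.0031.
SSres = 21.4961.
SStot = 421.8750.
R^2 = 1 - 21.4961/421.8750 = 0.9490.

0.9490


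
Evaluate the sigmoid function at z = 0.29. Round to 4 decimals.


Compute exp(-0.2900) = 0.7483.
Sigmoid = 1 / (1 + 0.7483) = 1 / 1.7483 = 0.5720.

0.5720


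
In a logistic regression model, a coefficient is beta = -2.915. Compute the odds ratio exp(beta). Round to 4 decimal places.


The odds ratio is computed as:
OR = e^(-2.915) = 0.0542.

0.0542


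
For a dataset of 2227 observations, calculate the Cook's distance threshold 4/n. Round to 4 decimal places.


The threshold is 4/n.
4/2227 = 0.0018.

0.0018


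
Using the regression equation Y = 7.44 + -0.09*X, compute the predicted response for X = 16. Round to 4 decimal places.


Plug X = 16 into Y = 7.44 + -0.09*X:
Y = 7.44 + -1.4400 = 6.0000.

6.0000


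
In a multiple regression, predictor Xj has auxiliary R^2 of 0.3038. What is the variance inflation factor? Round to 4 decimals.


Using VIF = 1/(1 - R^2_j):
1 - 0.3038 = 0.6962.
VIF = 1.4364.

1.4364


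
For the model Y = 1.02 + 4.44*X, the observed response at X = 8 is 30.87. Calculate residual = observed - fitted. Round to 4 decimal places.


Compute yhat = 1.02 + (4.44)(8) = 36.5400.
Residual = actual - predicted = 30.87 - 36.5400 = -5.6700.

-5.6700


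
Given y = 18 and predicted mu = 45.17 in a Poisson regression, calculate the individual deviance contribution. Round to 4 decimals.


Compute y*ln(y/mu) = 18*ln(18/45.17) = 18*-0.920061 = -16.561098.
y - mu = -27.17.
D = 2*(-16.561098 - (-27.17)) = 21.217804, which rounds to 21.2178.

21.2178


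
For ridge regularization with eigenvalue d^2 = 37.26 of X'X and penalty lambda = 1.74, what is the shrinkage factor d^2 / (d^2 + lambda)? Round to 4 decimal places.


Compute the denominator: 37.26 + 1.74 = 39.0000.
Shrinkage factor = 37.26 / 39.0000 = 0.9554.

0.9554


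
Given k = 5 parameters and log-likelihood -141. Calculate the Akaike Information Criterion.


Compute:
2k = 2*5 = 10.
-2*loglik = -2*(-141) = 282.
AIC = 10 + 282 = 292.

292


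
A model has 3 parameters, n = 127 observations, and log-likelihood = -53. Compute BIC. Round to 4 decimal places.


ln(127) = 4.844187.
k * ln(n) = 3 * 4.844187 = 14.532561.
-2L = 106.
BIC = 14.532561 + 106 = 120.532561, which rounds to 120.5326.

120.5326


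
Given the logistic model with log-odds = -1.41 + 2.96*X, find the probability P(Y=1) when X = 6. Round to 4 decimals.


Linear predictor: z = -1.41 + 2.96 * 6 = 16.3500.
P = 1/(1 + exp(-16.3500)) = 1/(1 + 0.0000) = 1.0000.

1.0000


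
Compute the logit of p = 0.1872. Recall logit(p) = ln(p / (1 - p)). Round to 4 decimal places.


The odds are p/(1-p) = 0.1872 / 0.8128 = 0.2303.
logit(p) = ln(0.2303) = -1.4683.

-1.4683


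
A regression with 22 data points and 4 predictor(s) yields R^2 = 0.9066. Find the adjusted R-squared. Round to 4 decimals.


Plug in: Adj R^2 = 1 - (1 - 0.9066) * 21/17.
= 1 - 0.0934 * 21/17
= 1 - 1.9614 / 17
= 1 - 0.1154 = 0.8846.

0.8846


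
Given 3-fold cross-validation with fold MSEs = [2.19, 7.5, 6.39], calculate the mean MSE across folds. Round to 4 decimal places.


Sum of fold MSEs = 16.0800.
Average = 16.0800 / 3 = 5.3600.

5.3600


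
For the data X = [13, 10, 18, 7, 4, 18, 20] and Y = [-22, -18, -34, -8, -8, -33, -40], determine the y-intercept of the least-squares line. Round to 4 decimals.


The slope is b1 = -2.0648.
Sample means are xbar = 12.8571 and ybar = -23.2857.
Intercept: b0 = -23.2857 - (-2.0648)(12.8571) = 3.2618.

3.2618


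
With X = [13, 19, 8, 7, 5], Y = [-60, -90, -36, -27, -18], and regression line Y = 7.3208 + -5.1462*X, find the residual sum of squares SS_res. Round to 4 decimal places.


Predicted values from Y = 7.3208 + -5.1462*X.
Residuals: [-0.4202, 0.4570, -2.1512, 1.7026, 0.4102].
SSres = 8.0802.

8.0802


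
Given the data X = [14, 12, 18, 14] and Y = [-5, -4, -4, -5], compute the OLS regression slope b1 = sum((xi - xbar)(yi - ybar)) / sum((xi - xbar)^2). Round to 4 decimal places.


First compute the means: xbar = 14.5000, ybar = -4.5000.
Then S_xx = sum((xi - xbar)^2) = 19.0000.
S_xy = sum((xi - xbar)(yi - ybar)) = 1.0000.
b1 = S_xy / S_xx = 1.0000 / 19.0000 = 0.0526.

0.0526


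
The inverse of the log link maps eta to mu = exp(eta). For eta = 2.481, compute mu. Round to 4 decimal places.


mu = exp(eta) = exp(2.481).
= 11.9532.

11.9532


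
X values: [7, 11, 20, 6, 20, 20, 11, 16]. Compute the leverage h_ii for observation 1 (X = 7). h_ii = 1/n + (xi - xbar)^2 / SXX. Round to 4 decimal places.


Compute xbar = 13.8750 with n = 8 observations.
SXX = 242.8750.
Leverage = 1/8 + (7 - 13.8750)^2/242.8750 = 0.3196.

0.3196


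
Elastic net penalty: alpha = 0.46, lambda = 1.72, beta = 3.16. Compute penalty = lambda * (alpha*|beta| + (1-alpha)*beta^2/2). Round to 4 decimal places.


Compute:
L1 = 0.46 * 3.16 = 1.4536.
L2 = 0.54 * 3.16^2 / 2 = 2.6961.
Penalty = 1.72 * (1.4536 + 2.6961) = 7.1375.

7.1375


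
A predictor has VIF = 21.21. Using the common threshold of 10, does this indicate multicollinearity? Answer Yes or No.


Compare VIF = 21.21 to the threshold of 10.
21.21 >= 10, so the answer is Yes.

Yes


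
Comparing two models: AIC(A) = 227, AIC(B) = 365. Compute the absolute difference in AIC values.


|AIC_A - AIC_B| = |227 - 365| = 138.
Model A is preferred (lower AIC).

138


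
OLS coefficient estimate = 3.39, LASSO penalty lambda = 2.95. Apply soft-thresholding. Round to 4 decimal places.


|beta_OLS| = 3.39.
lambda = 2.95.
Since |beta| > lambda, coefficient = sign(beta)*(|beta| - lambda) = 0.4400.
Result = 0.4400.

0.4400


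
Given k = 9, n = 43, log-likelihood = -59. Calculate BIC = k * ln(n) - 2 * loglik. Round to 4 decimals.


k * ln(n) = 9 * ln(43) = 9 * 3.761200 = 33.850800.
-2 * loglik = -2 * (-59) = 118.
BIC = 33.850800 + 118 = 151.850800, which rounds to 151.8508.

151.8508


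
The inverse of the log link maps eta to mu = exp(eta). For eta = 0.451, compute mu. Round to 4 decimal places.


mu = exp(eta) = exp(0.451).
= 1.5699.

1.5699


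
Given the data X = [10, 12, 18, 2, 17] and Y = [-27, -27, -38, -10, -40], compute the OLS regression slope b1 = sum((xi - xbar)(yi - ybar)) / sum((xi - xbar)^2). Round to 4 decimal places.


Calculate xbar = 11.8000, ybar = -28.4000.
S_xx = 164.8000, S_xy = -302.4000.
Using b1 = S_xy / S_xx = -302.4000 / 164.8000, we get b1 = -1.8350.

-1.8350


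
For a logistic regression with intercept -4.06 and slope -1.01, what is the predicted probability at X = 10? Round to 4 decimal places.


Linear predictor: z = -4.06 + -1.01 * 10 = -14.1600.
P = 1/(1 + exp(14.1600)) = 1/(1 + 1411269.2010) = 0.0000.

0.0000


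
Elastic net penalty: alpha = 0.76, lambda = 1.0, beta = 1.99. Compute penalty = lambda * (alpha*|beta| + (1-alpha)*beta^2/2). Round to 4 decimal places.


L1 component = 0.76 * |1.99| = 1.5124.
L2 component = 0.24 * 1.99^2 / 2 = 0.4752.
Penalty = 1.0 * (1.5124 + 0.4752) = 1.0 * 1.9876 = 1.9876.

1.9876


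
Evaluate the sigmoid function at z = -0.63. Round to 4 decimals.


exp(0.6300) = 1.8776.
1 + exp(-z) = 2.8776.
sigmoid = 1/2.8776 = 0.3475.

0.3475


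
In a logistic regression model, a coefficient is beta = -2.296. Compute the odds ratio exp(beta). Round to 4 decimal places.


The odds ratio is computed as:
OR = e^(-2.296) = 0.1007.

0.1007


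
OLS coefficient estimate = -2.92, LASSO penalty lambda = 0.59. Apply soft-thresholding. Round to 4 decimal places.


Check: |-2.92| = 2.92 vs lambda = 0.59.
Since |beta| > lambda, coefficient = sign(beta)*(|beta| - lambda) = -2.3300.
Soft-thresholded coefficient = -2.3300.

-2.3300


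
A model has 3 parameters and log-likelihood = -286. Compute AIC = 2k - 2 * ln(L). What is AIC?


AIC = 2*3 - 2*(-286).
= 6 + 572 = 578.

578


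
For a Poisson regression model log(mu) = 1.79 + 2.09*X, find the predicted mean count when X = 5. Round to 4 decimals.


Linear predictor: eta = 1.79 + (2.09)(5) = 12.2400.
Expected count: mu = exp(12.2400) = 206901.8903.

206901.8903


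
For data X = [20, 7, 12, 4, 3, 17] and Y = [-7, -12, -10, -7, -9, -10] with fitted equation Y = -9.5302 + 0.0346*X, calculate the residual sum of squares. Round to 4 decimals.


For each point, residual = actual - predicted.
Residuals: [1.8382, -2.7120, -0.8850, 2.3918, 0.4264, -1.0580].
Sum of squared residuals = 18.5390.

18.5390


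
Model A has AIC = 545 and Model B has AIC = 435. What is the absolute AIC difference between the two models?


|AIC_A - AIC_B| = |545 - 435| = 110.
Model B is preferred (lower AIC).

110


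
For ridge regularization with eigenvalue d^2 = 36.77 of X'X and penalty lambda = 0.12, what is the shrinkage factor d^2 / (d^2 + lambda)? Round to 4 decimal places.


d^2 + lambda = 36.77 + 0.12 = 36.8900.
Shrinkage factor = 36.77/36.8900 = 0.9967.

0.9967


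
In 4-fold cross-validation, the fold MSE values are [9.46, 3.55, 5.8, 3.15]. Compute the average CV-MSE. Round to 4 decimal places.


Sum of fold MSEs = 21.9600.
Average = 21.9600 / 4 = 5.4900.

5.4900


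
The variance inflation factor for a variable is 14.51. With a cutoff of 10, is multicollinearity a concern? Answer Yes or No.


The threshold is 10.
VIF = 14.51 is >= 10.
Multicollinearity indication: Yes.

Yes


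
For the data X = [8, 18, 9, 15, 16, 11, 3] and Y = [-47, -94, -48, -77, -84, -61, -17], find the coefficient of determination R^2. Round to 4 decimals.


Fit the OLS line: b0 = -3.9310, b1 = -5.0060.
SSres = 21.9940.
SStot = 4174.8571.
R^2 = 1 - 21.9940/4174.8571 = 0.9947.

0.9947


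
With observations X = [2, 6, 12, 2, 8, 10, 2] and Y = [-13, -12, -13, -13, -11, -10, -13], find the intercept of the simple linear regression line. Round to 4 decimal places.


The slope is b1 = 0.1538.
Sample means are xbar = 6.0000 and ybar = -12.1429.
Intercept: b0 = -12.1429 - (0.1538)(6.0000) = -13.0659.

-13.0659


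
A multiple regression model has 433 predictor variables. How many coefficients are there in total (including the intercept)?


Total coefficients = number of predictors + 1 (for the intercept).
= 433 + 1 = 434.

434


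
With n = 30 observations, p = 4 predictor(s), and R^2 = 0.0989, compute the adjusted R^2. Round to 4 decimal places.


Adjusted R^2 = 1 - (1 - R^2) * (n-1)/(n-p-1).
(1 - R^2) = 0.9011.
(n-1)/(n-p-1) = 29/25.
(1 - R^2) * (n-1) = 0.9011 * 29 = 26.1319.
Divide by (n-p-1): 26.1319 / 25 = 1.0453.
Adj R^2 = 1 - 1.0453 = -0.0453.

-0.0453


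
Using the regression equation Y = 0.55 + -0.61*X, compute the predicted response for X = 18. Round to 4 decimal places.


Plug X = 18 into Y = 0.55 + -0.61*X:
Y = 0.55 + -10.9800 = -10.4300.

-10.4300


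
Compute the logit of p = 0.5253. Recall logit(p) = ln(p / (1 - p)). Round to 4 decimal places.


The odds are p/(1-p) = 0.5253 / 0.4747 = 1.1066.
logit(p) = ln(1.1066) = 0.1013.

0.1013


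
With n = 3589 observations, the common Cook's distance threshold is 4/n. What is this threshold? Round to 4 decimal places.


The threshold is 4/n.
4/3589 = 0.0011.

0.0011


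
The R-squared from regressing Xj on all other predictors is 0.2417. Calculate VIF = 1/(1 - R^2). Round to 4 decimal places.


Denominator: 1 - 0.2417 = 0.7583.
VIF = 1 / 0.7583 = 1.3187.

1.3187


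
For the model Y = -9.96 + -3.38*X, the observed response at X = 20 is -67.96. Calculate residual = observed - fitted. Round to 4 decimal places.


Predicted = -9.96 + -3.38 * 20 = -77.5600.
Residual = -67.96 - -77.5600 = 9.6000.

9.6000


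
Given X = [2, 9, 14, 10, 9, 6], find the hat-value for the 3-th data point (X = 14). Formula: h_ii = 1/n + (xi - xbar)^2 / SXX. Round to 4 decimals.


Mean of X: xbar = 8.3333.
SXX = 81.3333.
For X = 14: h = 1/6 + (14 - 8.3333)^2/81.3333 = 0.5615.

0.5615


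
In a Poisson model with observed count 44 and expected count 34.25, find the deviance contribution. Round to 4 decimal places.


Compute y*ln(y/mu) = 44*ln(44/34.25) = 44*0.250503 = 11.022132.
y - mu = 9.75.
D = 2*(11.022132 - (9.75)) = 2.544264, which rounds to 2.5443.

2.5443


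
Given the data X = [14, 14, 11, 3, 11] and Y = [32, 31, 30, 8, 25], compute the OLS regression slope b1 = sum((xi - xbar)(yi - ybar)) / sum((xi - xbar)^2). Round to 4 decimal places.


The sample means are xbar = 10.6000 and ybar = 25.2000.
Compute S_xx = 81.2000 and S_xy = 175.4000.
Slope b1 = S_xy / S_xx = 175.4000 / 81.2000 = 2.1601.

2.1601


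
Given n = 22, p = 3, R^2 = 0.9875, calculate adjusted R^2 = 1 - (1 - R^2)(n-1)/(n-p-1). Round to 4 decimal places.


Using the formula:
(1 - 0.9875) = 0.0125.
Multiply by 21/18: 0.0125 * 21 = 0.2625, then 0.2625 / 18 = 0.0146.
Adj R^2 = 1 - 0.0146 = 0.9854.

0.9854


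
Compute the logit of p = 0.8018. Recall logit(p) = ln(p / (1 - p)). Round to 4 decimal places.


1 - p = 0.1982.
p/(1-p) = 4.0454.
logit = ln(4.0454) = 1.3976.

1.3976


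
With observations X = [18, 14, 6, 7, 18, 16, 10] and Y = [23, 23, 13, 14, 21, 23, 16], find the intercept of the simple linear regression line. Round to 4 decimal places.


Compute b1 = 0.8277 from the OLS formula.
With xbar = 12.7143 and ybar = 19.0000, the intercept is:
b0 = 19.0000 - 0.8277 * 12.7143 = 8.4758.

8.4758


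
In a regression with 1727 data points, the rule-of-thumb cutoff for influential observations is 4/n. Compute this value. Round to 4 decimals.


The threshold is 4/n.
4/1727 = 0.0023.

0.0023


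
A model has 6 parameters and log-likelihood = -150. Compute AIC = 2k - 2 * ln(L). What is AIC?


AIC = 2*6 - 2*(-150).
= 12 + 300 = 312.

312


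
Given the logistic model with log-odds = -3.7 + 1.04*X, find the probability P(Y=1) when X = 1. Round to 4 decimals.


z = -3.7 + 1.04 * 1 = -2.6600.
Sigmoid: P = 1 / (1 + exp(2.6600)) = 0.0654.

0.0654


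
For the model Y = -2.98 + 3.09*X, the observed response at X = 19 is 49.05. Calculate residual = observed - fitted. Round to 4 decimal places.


Predicted = -2.98 + 3.09 * 19 = 55.7300.
Residual = 49.05 - 55.7300 = -6.6800.

-6.6800
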